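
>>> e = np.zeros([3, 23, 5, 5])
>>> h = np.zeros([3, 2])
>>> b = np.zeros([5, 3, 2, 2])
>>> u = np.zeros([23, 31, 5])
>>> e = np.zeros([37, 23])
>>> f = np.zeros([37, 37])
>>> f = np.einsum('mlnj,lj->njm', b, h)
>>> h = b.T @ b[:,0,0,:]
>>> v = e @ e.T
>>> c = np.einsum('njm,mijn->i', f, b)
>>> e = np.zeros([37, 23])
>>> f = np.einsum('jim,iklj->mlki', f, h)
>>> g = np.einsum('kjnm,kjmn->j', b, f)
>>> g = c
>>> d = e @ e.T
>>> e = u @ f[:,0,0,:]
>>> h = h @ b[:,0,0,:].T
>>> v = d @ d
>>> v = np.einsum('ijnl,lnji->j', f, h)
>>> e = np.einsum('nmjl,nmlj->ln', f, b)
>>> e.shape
(2, 5)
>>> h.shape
(2, 2, 3, 5)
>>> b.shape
(5, 3, 2, 2)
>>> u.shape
(23, 31, 5)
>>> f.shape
(5, 3, 2, 2)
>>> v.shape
(3,)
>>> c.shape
(3,)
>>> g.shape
(3,)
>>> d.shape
(37, 37)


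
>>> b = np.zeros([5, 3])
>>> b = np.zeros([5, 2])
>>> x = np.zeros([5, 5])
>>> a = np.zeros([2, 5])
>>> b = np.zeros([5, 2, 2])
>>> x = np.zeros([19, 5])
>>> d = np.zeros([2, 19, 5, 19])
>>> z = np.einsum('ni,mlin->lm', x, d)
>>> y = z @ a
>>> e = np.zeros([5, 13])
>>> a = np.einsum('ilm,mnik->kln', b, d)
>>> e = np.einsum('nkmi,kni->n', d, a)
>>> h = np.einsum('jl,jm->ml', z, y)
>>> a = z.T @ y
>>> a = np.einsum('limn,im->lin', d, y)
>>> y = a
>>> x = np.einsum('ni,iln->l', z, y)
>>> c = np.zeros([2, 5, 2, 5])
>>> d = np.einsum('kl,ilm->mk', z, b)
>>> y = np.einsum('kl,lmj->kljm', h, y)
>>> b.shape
(5, 2, 2)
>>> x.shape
(19,)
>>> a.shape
(2, 19, 19)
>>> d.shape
(2, 19)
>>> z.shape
(19, 2)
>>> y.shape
(5, 2, 19, 19)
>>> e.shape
(2,)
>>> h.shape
(5, 2)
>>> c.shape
(2, 5, 2, 5)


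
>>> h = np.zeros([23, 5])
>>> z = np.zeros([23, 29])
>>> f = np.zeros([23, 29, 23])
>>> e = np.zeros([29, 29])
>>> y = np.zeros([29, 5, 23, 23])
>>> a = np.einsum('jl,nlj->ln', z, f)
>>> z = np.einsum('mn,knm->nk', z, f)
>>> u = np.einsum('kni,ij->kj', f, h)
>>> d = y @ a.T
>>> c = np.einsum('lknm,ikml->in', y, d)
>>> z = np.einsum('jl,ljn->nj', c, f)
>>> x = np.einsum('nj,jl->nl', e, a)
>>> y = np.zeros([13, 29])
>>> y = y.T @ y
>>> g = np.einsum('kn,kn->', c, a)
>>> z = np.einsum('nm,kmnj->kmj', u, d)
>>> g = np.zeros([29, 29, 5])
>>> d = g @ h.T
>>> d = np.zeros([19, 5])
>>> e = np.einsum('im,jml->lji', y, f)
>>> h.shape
(23, 5)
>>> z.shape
(29, 5, 29)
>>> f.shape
(23, 29, 23)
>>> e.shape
(23, 23, 29)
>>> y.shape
(29, 29)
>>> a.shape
(29, 23)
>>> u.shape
(23, 5)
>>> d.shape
(19, 5)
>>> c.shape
(29, 23)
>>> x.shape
(29, 23)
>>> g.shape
(29, 29, 5)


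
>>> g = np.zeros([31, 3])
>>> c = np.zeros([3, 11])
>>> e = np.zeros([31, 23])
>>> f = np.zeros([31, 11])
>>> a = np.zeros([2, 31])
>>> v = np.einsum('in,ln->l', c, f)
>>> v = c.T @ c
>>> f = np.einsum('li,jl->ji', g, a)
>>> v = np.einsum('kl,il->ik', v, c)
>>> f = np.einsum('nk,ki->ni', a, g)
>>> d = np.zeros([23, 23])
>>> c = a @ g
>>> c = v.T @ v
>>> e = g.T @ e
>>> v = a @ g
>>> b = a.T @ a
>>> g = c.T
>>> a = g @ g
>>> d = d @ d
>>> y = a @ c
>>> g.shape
(11, 11)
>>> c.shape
(11, 11)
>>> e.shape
(3, 23)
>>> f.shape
(2, 3)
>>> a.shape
(11, 11)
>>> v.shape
(2, 3)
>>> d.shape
(23, 23)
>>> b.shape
(31, 31)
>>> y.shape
(11, 11)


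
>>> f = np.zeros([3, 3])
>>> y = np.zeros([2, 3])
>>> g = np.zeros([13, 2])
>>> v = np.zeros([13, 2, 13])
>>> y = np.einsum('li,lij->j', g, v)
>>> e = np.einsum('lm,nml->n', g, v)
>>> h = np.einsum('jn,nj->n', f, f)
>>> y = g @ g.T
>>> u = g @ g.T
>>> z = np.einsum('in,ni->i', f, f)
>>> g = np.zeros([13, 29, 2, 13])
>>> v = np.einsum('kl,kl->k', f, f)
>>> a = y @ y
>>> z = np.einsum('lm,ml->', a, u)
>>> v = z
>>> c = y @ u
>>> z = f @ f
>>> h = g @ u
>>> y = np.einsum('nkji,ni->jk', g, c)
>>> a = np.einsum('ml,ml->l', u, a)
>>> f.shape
(3, 3)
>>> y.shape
(2, 29)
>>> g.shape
(13, 29, 2, 13)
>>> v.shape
()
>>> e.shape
(13,)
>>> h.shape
(13, 29, 2, 13)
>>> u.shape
(13, 13)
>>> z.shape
(3, 3)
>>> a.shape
(13,)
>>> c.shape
(13, 13)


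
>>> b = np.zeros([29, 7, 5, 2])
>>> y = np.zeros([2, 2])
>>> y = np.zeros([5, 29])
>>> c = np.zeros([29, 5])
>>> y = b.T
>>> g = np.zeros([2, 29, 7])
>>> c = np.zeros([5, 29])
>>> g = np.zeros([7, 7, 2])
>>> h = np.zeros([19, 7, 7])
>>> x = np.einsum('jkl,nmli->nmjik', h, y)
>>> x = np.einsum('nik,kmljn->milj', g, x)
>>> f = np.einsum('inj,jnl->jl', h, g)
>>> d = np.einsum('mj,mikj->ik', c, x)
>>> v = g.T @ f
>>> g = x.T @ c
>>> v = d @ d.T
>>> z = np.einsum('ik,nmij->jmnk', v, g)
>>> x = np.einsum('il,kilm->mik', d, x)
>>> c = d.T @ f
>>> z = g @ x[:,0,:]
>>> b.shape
(29, 7, 5, 2)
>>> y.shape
(2, 5, 7, 29)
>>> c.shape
(19, 2)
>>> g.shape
(29, 19, 7, 29)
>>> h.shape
(19, 7, 7)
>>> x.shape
(29, 7, 5)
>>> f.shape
(7, 2)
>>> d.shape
(7, 19)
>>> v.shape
(7, 7)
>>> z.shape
(29, 19, 7, 5)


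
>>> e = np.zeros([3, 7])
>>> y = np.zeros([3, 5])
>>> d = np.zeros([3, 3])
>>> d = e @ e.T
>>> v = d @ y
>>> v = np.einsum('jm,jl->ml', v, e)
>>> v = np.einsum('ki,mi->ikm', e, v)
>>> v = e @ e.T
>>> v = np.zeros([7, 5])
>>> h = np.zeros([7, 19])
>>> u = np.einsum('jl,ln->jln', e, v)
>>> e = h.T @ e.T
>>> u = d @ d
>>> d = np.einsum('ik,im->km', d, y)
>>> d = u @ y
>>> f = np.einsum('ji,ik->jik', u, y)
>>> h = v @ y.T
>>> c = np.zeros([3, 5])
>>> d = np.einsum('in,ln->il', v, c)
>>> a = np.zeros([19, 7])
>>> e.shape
(19, 3)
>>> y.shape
(3, 5)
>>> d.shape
(7, 3)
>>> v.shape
(7, 5)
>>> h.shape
(7, 3)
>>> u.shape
(3, 3)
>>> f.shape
(3, 3, 5)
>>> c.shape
(3, 5)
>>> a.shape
(19, 7)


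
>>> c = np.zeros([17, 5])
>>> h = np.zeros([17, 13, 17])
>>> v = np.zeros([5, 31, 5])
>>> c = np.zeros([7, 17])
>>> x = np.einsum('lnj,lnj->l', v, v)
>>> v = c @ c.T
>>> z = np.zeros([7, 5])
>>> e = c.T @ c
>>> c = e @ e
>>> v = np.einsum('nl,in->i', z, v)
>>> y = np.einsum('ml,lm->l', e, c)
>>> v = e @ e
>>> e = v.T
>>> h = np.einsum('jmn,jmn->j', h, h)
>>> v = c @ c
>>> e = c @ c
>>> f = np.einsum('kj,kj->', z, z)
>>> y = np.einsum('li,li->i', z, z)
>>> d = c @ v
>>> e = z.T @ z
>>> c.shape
(17, 17)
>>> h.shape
(17,)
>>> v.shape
(17, 17)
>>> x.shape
(5,)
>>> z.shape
(7, 5)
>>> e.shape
(5, 5)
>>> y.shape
(5,)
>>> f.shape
()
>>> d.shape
(17, 17)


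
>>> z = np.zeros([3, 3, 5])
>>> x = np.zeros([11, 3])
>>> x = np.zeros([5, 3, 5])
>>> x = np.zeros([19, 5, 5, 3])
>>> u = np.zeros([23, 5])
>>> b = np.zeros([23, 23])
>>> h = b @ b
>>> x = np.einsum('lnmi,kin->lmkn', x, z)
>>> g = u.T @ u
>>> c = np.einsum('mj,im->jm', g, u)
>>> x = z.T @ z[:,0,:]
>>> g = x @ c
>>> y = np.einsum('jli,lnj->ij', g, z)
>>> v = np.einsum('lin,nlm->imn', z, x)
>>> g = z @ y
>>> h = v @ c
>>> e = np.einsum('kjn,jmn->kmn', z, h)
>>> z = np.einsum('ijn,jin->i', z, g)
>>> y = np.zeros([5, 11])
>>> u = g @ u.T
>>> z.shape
(3,)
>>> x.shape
(5, 3, 5)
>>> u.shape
(3, 3, 23)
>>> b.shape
(23, 23)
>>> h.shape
(3, 5, 5)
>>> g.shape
(3, 3, 5)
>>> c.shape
(5, 5)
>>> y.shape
(5, 11)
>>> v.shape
(3, 5, 5)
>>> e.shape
(3, 5, 5)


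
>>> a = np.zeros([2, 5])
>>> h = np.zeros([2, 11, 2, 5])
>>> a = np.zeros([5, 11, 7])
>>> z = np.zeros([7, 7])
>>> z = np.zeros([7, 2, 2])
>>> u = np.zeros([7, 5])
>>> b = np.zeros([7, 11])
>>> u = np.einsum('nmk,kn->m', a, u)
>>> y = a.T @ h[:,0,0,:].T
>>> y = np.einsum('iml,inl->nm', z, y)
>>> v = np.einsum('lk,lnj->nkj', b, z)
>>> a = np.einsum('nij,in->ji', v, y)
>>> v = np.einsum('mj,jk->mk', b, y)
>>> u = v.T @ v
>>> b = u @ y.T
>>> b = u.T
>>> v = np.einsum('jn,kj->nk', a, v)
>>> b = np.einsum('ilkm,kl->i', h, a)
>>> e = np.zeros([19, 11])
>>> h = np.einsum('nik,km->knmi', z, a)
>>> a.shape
(2, 11)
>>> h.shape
(2, 7, 11, 2)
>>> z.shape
(7, 2, 2)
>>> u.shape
(2, 2)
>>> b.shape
(2,)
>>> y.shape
(11, 2)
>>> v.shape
(11, 7)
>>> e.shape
(19, 11)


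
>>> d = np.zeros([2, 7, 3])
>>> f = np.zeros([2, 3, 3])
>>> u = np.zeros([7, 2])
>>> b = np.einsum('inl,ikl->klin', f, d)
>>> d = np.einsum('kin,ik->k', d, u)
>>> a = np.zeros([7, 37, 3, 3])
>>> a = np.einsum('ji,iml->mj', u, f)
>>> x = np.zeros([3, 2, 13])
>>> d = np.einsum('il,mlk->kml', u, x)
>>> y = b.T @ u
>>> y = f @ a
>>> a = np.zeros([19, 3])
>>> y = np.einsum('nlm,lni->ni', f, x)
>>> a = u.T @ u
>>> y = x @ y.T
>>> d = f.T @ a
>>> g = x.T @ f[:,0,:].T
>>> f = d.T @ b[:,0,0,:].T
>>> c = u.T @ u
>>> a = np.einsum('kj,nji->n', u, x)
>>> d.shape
(3, 3, 2)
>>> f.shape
(2, 3, 7)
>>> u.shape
(7, 2)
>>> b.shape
(7, 3, 2, 3)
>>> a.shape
(3,)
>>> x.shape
(3, 2, 13)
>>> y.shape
(3, 2, 2)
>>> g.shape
(13, 2, 2)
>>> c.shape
(2, 2)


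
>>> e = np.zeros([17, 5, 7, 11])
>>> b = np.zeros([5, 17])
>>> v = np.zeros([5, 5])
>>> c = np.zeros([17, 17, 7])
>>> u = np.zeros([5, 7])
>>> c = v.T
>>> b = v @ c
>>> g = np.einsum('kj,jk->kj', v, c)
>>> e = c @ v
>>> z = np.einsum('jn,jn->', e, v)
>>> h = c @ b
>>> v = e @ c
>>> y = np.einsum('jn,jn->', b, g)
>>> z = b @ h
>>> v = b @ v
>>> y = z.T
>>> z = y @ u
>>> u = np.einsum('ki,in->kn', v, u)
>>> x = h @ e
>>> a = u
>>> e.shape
(5, 5)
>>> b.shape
(5, 5)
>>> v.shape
(5, 5)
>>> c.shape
(5, 5)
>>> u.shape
(5, 7)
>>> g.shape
(5, 5)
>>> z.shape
(5, 7)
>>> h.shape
(5, 5)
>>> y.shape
(5, 5)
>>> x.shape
(5, 5)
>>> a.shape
(5, 7)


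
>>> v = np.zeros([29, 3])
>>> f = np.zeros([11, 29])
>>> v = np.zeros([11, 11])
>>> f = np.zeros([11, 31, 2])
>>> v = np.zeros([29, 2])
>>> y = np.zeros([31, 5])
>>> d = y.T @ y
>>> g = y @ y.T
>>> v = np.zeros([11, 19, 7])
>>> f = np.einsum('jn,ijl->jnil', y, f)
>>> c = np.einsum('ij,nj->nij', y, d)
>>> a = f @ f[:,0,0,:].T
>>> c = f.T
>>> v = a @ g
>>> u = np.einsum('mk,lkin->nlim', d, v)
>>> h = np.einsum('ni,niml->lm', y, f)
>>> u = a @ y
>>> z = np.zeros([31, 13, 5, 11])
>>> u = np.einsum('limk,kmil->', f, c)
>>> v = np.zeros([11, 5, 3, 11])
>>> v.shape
(11, 5, 3, 11)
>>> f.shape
(31, 5, 11, 2)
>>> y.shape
(31, 5)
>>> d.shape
(5, 5)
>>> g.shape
(31, 31)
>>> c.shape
(2, 11, 5, 31)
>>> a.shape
(31, 5, 11, 31)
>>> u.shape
()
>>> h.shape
(2, 11)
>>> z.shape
(31, 13, 5, 11)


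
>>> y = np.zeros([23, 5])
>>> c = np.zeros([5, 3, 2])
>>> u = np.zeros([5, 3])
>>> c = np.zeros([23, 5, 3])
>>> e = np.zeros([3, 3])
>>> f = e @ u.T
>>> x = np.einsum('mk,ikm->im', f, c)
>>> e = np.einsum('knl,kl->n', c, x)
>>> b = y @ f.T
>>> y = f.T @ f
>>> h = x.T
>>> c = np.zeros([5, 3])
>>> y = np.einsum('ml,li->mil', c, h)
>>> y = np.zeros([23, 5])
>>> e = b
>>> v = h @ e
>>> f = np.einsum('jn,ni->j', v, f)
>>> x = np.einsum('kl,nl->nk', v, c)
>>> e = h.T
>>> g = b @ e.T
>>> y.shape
(23, 5)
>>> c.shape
(5, 3)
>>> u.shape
(5, 3)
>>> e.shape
(23, 3)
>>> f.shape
(3,)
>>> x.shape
(5, 3)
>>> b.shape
(23, 3)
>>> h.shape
(3, 23)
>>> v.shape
(3, 3)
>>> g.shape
(23, 23)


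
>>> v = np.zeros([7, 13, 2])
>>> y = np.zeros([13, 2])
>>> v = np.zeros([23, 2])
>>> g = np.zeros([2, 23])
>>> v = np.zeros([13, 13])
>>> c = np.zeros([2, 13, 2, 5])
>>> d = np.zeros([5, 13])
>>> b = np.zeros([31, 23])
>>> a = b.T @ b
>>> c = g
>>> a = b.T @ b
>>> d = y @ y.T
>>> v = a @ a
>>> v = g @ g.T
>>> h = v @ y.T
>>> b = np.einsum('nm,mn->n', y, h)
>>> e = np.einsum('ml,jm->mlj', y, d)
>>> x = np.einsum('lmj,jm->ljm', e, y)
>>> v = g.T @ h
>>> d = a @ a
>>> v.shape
(23, 13)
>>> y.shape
(13, 2)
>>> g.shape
(2, 23)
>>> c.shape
(2, 23)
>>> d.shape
(23, 23)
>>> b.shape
(13,)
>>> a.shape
(23, 23)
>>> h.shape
(2, 13)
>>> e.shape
(13, 2, 13)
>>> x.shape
(13, 13, 2)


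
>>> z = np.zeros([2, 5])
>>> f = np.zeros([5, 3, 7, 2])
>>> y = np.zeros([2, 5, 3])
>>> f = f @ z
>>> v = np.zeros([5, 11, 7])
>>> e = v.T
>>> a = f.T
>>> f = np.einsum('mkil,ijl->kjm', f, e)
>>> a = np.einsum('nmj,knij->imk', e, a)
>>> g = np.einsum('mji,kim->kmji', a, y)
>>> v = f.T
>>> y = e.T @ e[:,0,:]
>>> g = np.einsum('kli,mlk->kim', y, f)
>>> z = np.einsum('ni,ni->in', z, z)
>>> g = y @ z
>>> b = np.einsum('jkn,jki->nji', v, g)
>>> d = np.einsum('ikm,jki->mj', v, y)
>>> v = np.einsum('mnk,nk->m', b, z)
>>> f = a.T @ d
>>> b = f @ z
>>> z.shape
(5, 2)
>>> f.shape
(5, 11, 5)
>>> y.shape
(5, 11, 5)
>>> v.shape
(3,)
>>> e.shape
(7, 11, 5)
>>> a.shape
(3, 11, 5)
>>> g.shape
(5, 11, 2)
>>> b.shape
(5, 11, 2)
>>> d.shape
(3, 5)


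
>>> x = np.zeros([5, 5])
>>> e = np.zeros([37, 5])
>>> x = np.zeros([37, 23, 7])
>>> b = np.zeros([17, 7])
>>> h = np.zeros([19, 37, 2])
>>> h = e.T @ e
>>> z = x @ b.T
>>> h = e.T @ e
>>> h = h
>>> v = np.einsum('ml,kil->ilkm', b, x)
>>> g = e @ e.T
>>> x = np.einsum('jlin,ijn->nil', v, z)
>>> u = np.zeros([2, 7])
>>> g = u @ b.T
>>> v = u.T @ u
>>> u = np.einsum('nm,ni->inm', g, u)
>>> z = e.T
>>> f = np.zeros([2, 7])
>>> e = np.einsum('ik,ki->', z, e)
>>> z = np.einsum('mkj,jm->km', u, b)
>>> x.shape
(17, 37, 7)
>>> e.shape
()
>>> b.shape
(17, 7)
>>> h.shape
(5, 5)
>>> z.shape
(2, 7)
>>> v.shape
(7, 7)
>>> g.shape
(2, 17)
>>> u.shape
(7, 2, 17)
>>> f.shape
(2, 7)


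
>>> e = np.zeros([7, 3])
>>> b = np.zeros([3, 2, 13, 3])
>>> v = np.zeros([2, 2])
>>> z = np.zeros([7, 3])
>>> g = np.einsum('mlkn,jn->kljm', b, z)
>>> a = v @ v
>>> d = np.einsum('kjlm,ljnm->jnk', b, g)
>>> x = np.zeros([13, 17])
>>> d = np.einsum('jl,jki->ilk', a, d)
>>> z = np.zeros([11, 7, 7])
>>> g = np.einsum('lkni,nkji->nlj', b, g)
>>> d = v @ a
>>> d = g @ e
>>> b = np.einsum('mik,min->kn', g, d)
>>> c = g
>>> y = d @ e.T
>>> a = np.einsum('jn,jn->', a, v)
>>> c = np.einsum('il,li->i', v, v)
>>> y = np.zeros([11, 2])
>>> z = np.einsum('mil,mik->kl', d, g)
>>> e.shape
(7, 3)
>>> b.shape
(7, 3)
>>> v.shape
(2, 2)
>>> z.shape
(7, 3)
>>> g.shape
(13, 3, 7)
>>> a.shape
()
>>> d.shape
(13, 3, 3)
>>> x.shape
(13, 17)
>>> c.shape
(2,)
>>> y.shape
(11, 2)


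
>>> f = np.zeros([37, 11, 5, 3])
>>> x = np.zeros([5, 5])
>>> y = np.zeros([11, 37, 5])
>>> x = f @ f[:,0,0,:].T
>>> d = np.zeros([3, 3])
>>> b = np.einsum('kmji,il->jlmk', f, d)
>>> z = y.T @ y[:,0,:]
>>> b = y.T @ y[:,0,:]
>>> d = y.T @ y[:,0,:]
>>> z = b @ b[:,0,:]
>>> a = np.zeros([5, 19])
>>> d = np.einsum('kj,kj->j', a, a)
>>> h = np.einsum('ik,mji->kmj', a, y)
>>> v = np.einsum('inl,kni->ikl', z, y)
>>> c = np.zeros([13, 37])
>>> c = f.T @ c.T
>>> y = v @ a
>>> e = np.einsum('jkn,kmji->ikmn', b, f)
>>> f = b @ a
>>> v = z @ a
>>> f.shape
(5, 37, 19)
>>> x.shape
(37, 11, 5, 37)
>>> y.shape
(5, 11, 19)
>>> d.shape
(19,)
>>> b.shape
(5, 37, 5)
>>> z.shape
(5, 37, 5)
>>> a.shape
(5, 19)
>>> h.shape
(19, 11, 37)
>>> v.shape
(5, 37, 19)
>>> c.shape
(3, 5, 11, 13)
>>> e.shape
(3, 37, 11, 5)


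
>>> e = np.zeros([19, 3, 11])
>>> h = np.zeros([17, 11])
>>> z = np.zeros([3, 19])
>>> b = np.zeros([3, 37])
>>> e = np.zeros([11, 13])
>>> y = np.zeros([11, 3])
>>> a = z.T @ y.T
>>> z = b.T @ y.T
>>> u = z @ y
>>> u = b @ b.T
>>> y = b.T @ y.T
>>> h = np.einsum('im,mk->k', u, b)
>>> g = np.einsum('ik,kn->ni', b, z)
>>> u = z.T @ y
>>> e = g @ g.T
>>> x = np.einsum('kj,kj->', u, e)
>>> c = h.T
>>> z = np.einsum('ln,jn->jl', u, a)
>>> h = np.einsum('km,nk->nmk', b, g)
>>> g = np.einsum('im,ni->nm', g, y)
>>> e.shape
(11, 11)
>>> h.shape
(11, 37, 3)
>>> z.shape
(19, 11)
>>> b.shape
(3, 37)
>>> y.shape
(37, 11)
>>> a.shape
(19, 11)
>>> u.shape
(11, 11)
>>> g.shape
(37, 3)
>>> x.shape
()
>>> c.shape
(37,)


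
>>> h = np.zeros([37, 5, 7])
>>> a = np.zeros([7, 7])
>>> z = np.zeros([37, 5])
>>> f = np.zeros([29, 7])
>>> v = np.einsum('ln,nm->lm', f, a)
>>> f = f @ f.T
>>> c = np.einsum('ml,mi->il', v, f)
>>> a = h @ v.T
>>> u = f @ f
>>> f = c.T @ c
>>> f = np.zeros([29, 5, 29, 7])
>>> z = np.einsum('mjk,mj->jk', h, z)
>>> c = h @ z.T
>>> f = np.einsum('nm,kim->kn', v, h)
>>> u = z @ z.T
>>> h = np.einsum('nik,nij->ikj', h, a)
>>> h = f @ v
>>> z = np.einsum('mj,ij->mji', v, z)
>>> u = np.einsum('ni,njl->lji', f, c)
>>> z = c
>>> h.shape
(37, 7)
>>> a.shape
(37, 5, 29)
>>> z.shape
(37, 5, 5)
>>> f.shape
(37, 29)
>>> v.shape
(29, 7)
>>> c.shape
(37, 5, 5)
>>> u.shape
(5, 5, 29)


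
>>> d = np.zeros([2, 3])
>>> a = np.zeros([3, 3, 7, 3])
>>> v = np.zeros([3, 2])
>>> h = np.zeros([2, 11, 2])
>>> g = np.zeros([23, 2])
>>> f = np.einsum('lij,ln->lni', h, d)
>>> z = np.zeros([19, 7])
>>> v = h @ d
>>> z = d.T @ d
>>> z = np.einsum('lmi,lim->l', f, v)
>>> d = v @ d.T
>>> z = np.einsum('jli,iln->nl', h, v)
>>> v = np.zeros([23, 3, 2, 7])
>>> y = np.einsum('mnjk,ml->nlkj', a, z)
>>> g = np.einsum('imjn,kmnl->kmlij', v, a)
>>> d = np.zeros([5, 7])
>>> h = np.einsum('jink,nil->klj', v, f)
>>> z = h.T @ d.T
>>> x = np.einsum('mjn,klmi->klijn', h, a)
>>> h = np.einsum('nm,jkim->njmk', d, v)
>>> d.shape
(5, 7)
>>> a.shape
(3, 3, 7, 3)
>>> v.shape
(23, 3, 2, 7)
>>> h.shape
(5, 23, 7, 3)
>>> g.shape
(3, 3, 3, 23, 2)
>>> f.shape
(2, 3, 11)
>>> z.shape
(23, 11, 5)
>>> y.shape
(3, 11, 3, 7)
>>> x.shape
(3, 3, 3, 11, 23)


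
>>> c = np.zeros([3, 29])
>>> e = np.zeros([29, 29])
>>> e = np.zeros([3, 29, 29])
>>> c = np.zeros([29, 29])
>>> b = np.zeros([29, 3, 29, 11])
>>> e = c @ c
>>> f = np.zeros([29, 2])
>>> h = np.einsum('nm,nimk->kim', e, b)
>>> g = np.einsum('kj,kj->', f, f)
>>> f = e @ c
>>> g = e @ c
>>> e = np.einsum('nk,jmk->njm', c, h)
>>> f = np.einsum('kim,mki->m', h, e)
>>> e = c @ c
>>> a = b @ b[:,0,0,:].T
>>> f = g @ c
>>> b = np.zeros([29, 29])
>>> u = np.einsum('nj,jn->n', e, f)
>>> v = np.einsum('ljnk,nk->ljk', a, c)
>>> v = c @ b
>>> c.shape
(29, 29)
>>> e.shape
(29, 29)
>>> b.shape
(29, 29)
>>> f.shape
(29, 29)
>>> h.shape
(11, 3, 29)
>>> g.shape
(29, 29)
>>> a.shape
(29, 3, 29, 29)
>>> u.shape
(29,)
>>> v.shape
(29, 29)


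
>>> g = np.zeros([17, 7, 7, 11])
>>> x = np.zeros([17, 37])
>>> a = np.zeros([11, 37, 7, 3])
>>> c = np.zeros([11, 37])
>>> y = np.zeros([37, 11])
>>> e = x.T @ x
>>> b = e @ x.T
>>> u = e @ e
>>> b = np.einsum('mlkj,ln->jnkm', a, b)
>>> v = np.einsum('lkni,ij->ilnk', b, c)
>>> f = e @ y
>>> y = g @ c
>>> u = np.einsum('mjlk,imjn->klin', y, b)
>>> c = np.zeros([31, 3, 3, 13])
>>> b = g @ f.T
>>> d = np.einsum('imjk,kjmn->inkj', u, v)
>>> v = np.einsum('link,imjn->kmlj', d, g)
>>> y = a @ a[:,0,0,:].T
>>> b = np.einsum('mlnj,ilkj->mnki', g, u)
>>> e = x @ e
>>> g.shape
(17, 7, 7, 11)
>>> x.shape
(17, 37)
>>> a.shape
(11, 37, 7, 3)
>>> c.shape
(31, 3, 3, 13)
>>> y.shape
(11, 37, 7, 11)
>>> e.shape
(17, 37)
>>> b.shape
(17, 7, 3, 37)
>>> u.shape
(37, 7, 3, 11)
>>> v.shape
(3, 7, 37, 7)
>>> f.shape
(37, 11)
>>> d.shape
(37, 17, 11, 3)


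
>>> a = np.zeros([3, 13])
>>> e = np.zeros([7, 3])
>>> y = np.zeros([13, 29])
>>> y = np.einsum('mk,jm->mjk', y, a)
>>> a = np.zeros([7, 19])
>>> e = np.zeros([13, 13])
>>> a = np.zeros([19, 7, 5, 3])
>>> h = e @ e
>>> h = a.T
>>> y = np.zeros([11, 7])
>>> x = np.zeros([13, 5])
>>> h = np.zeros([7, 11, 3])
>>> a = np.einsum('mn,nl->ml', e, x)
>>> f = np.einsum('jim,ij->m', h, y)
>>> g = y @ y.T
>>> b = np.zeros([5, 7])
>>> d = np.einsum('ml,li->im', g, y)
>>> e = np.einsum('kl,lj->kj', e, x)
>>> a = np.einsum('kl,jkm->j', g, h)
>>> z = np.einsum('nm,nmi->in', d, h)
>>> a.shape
(7,)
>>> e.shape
(13, 5)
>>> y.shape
(11, 7)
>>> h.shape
(7, 11, 3)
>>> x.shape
(13, 5)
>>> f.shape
(3,)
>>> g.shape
(11, 11)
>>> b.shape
(5, 7)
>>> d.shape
(7, 11)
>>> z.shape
(3, 7)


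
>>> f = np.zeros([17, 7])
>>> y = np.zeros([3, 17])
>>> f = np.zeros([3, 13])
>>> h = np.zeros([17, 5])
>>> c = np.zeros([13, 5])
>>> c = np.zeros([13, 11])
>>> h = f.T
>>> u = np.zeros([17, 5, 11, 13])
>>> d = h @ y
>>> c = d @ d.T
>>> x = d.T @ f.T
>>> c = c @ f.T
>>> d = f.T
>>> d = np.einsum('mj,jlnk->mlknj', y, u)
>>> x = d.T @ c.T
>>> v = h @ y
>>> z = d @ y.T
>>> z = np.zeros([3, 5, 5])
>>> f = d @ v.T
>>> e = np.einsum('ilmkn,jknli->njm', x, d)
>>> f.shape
(3, 5, 13, 11, 13)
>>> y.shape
(3, 17)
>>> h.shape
(13, 3)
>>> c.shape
(13, 3)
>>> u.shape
(17, 5, 11, 13)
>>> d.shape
(3, 5, 13, 11, 17)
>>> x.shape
(17, 11, 13, 5, 13)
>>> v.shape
(13, 17)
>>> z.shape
(3, 5, 5)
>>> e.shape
(13, 3, 13)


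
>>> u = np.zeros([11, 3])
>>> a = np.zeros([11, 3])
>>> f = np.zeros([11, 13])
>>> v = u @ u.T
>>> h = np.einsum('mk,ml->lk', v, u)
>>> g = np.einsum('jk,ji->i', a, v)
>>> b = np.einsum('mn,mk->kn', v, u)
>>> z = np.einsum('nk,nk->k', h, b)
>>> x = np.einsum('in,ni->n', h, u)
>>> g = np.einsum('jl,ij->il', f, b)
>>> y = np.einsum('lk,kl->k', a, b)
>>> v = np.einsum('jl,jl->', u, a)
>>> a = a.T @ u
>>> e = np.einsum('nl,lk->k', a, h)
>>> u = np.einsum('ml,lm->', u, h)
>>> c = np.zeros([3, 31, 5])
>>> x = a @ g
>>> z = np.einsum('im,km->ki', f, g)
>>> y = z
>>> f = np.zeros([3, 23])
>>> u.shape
()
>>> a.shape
(3, 3)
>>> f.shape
(3, 23)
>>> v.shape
()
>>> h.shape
(3, 11)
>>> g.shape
(3, 13)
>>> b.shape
(3, 11)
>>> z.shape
(3, 11)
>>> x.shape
(3, 13)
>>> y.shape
(3, 11)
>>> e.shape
(11,)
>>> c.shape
(3, 31, 5)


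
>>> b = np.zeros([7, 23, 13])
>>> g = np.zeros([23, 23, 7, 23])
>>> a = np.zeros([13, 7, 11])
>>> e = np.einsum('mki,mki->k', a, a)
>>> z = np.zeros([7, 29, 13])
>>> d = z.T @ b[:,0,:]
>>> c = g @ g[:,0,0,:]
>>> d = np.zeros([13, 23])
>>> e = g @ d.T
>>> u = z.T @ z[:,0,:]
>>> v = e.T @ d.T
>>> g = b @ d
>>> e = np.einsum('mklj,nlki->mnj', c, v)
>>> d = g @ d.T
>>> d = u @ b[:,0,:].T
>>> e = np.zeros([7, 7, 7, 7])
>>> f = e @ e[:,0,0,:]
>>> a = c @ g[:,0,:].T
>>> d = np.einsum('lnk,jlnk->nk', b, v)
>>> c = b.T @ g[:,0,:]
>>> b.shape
(7, 23, 13)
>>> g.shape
(7, 23, 23)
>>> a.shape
(23, 23, 7, 7)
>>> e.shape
(7, 7, 7, 7)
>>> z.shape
(7, 29, 13)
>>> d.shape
(23, 13)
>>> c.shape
(13, 23, 23)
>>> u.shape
(13, 29, 13)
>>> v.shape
(13, 7, 23, 13)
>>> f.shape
(7, 7, 7, 7)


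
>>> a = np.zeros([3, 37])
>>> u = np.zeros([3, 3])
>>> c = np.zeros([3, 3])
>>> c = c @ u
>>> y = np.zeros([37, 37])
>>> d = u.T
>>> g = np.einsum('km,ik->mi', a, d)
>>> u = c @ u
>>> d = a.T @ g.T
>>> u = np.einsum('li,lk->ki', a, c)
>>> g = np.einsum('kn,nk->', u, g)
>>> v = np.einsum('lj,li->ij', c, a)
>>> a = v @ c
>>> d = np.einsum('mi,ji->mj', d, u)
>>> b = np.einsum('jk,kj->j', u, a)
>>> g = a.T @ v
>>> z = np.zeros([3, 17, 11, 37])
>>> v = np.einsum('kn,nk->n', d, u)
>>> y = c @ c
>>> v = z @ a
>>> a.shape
(37, 3)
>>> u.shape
(3, 37)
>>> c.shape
(3, 3)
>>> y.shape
(3, 3)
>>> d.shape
(37, 3)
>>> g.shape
(3, 3)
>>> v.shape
(3, 17, 11, 3)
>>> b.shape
(3,)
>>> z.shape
(3, 17, 11, 37)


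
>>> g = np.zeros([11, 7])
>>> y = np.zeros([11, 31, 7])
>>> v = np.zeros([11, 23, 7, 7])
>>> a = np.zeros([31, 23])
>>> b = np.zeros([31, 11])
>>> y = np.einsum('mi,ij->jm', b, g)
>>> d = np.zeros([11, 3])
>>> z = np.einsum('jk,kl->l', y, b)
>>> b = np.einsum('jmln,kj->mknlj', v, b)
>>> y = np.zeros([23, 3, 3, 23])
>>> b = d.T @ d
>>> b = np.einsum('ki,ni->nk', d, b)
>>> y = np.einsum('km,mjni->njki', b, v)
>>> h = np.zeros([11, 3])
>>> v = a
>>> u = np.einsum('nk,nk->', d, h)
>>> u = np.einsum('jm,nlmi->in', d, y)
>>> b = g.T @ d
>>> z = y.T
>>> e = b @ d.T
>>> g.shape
(11, 7)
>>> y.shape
(7, 23, 3, 7)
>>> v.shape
(31, 23)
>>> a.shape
(31, 23)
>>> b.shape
(7, 3)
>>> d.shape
(11, 3)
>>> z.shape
(7, 3, 23, 7)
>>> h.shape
(11, 3)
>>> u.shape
(7, 7)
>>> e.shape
(7, 11)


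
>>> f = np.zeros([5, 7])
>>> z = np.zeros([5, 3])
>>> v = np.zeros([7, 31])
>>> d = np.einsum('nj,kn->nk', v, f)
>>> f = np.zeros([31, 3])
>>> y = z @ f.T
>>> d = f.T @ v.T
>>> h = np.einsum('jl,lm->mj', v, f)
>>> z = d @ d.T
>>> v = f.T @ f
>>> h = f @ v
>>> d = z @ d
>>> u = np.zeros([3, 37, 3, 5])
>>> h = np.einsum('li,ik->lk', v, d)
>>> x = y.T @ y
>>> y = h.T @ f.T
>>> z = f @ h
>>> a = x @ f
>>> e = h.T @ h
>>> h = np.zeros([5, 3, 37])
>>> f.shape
(31, 3)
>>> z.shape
(31, 7)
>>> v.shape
(3, 3)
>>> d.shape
(3, 7)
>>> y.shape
(7, 31)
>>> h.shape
(5, 3, 37)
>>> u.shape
(3, 37, 3, 5)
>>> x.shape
(31, 31)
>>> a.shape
(31, 3)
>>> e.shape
(7, 7)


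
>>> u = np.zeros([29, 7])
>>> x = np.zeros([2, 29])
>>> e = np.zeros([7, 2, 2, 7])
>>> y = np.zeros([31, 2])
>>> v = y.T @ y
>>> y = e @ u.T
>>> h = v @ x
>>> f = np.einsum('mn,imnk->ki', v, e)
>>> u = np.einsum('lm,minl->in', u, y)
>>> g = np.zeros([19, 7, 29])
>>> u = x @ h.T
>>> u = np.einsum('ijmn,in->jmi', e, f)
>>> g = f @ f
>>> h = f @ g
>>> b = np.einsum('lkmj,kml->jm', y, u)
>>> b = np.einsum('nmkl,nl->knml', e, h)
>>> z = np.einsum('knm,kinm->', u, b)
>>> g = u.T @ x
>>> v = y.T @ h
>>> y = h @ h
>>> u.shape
(2, 2, 7)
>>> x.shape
(2, 29)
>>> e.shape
(7, 2, 2, 7)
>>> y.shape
(7, 7)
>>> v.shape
(29, 2, 2, 7)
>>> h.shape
(7, 7)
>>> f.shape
(7, 7)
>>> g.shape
(7, 2, 29)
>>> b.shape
(2, 7, 2, 7)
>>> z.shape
()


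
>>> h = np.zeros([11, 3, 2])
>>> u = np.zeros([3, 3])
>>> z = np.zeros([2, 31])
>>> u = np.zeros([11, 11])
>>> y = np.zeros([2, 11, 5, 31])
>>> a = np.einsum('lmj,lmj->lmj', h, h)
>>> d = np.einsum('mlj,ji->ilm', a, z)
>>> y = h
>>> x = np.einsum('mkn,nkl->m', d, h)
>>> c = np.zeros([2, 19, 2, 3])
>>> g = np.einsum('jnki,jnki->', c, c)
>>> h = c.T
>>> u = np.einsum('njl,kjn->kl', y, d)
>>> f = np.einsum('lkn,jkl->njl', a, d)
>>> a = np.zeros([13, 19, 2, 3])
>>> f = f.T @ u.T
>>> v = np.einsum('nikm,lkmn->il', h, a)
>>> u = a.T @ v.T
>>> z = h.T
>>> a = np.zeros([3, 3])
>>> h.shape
(3, 2, 19, 2)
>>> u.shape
(3, 2, 19, 2)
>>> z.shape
(2, 19, 2, 3)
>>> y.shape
(11, 3, 2)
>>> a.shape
(3, 3)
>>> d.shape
(31, 3, 11)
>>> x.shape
(31,)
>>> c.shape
(2, 19, 2, 3)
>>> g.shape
()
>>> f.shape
(11, 31, 31)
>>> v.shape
(2, 13)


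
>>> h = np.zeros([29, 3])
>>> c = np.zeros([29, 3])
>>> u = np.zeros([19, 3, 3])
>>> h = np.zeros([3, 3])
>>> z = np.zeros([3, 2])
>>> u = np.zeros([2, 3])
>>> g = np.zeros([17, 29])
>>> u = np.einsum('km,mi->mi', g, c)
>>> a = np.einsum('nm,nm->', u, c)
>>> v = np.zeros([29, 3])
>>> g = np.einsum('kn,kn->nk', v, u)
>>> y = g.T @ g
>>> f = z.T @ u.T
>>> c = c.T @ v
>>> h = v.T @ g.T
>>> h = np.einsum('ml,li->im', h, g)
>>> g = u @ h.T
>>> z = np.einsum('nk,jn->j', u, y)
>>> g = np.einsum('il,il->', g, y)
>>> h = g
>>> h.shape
()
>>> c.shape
(3, 3)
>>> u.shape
(29, 3)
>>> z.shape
(29,)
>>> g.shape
()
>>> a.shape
()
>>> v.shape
(29, 3)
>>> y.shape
(29, 29)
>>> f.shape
(2, 29)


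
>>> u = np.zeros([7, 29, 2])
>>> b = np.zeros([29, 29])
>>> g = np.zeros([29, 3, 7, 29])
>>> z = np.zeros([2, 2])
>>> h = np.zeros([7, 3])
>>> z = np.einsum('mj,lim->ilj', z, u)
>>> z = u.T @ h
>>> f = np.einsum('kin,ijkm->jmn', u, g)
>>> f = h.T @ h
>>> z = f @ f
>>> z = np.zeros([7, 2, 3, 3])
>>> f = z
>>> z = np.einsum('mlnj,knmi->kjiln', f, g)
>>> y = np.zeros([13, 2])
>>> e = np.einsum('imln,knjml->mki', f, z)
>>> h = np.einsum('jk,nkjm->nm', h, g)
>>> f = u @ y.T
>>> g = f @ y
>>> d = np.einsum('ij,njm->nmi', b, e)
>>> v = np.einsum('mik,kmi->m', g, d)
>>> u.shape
(7, 29, 2)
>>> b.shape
(29, 29)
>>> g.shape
(7, 29, 2)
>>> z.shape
(29, 3, 29, 2, 3)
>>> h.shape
(29, 29)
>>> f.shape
(7, 29, 13)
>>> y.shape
(13, 2)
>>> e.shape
(2, 29, 7)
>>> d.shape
(2, 7, 29)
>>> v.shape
(7,)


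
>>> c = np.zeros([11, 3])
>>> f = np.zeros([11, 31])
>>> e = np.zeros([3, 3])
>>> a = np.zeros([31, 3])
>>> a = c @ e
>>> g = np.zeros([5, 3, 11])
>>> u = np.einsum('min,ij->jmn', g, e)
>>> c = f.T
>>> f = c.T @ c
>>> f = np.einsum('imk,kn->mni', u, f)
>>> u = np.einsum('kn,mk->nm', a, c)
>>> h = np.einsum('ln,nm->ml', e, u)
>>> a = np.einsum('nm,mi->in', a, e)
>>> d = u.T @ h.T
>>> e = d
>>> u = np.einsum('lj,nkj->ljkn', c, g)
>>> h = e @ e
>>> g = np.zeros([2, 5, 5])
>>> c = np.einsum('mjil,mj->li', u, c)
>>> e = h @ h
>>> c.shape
(5, 3)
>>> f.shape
(5, 11, 3)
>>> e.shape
(31, 31)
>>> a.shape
(3, 11)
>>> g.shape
(2, 5, 5)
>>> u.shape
(31, 11, 3, 5)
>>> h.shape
(31, 31)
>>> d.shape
(31, 31)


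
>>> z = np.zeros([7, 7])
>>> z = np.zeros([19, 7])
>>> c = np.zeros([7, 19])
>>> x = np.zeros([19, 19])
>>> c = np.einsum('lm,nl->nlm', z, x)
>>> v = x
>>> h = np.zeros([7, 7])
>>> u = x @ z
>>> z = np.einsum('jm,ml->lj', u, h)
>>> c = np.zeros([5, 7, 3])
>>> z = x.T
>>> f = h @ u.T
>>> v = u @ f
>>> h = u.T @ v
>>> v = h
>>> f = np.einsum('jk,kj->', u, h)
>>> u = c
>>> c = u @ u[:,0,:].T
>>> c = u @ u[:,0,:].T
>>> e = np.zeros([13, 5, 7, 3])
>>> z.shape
(19, 19)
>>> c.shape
(5, 7, 5)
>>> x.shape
(19, 19)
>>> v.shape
(7, 19)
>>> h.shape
(7, 19)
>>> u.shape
(5, 7, 3)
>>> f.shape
()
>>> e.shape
(13, 5, 7, 3)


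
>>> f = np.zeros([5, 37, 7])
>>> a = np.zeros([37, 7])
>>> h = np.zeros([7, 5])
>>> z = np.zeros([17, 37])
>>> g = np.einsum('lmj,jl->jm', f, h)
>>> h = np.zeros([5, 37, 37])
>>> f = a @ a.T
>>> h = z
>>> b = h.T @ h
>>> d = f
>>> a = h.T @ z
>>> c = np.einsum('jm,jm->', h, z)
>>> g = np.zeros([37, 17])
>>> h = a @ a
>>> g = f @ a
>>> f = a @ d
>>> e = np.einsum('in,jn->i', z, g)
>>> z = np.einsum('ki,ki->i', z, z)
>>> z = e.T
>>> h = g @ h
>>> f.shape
(37, 37)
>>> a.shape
(37, 37)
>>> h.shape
(37, 37)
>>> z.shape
(17,)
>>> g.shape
(37, 37)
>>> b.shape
(37, 37)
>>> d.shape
(37, 37)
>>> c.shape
()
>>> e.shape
(17,)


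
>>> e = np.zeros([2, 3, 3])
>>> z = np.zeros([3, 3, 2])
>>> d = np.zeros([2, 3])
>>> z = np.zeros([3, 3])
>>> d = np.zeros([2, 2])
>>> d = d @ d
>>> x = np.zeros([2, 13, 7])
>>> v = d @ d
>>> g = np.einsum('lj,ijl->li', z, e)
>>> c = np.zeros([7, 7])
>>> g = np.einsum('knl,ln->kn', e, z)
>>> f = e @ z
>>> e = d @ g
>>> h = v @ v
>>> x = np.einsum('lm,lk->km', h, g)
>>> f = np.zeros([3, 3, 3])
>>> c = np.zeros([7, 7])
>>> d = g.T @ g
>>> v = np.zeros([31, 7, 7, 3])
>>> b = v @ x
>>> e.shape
(2, 3)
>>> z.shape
(3, 3)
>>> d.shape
(3, 3)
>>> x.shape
(3, 2)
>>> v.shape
(31, 7, 7, 3)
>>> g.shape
(2, 3)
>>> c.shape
(7, 7)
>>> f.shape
(3, 3, 3)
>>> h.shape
(2, 2)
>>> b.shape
(31, 7, 7, 2)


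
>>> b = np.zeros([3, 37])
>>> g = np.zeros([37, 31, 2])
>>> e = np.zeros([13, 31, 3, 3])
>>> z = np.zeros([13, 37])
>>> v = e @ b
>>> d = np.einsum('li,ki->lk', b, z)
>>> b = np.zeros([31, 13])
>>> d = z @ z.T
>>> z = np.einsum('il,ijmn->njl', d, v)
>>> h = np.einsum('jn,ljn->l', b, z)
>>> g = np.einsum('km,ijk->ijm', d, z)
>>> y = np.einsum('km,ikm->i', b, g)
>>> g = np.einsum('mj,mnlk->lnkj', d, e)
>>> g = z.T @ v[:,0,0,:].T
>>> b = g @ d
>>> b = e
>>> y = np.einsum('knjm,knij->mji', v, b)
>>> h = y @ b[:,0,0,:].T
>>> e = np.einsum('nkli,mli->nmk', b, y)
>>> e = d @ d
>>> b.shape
(13, 31, 3, 3)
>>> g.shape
(13, 31, 13)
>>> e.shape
(13, 13)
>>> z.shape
(37, 31, 13)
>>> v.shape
(13, 31, 3, 37)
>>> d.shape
(13, 13)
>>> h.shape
(37, 3, 13)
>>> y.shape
(37, 3, 3)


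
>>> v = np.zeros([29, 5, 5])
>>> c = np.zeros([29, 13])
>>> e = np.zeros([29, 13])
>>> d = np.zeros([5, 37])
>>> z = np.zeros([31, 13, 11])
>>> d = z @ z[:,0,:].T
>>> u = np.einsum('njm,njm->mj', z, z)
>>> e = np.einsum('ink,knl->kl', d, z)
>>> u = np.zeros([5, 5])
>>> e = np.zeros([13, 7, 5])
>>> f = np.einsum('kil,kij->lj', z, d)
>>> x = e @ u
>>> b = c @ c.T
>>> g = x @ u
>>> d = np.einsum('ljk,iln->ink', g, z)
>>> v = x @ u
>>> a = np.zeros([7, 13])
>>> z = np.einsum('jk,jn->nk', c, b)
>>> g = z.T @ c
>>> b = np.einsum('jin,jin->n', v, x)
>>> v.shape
(13, 7, 5)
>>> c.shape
(29, 13)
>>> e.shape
(13, 7, 5)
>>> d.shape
(31, 11, 5)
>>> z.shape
(29, 13)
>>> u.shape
(5, 5)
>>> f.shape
(11, 31)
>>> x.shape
(13, 7, 5)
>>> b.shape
(5,)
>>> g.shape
(13, 13)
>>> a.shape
(7, 13)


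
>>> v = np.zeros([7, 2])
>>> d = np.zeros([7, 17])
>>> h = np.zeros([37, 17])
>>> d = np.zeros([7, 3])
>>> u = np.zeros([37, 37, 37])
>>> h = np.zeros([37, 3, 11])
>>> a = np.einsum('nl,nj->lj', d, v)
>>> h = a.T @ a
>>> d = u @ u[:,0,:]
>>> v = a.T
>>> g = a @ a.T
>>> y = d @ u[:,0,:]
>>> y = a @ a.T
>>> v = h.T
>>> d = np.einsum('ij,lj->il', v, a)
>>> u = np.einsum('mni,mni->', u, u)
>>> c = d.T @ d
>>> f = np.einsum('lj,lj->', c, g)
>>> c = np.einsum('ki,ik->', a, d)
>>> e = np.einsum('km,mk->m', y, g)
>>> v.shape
(2, 2)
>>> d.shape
(2, 3)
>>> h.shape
(2, 2)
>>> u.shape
()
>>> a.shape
(3, 2)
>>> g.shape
(3, 3)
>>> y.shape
(3, 3)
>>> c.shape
()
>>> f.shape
()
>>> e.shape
(3,)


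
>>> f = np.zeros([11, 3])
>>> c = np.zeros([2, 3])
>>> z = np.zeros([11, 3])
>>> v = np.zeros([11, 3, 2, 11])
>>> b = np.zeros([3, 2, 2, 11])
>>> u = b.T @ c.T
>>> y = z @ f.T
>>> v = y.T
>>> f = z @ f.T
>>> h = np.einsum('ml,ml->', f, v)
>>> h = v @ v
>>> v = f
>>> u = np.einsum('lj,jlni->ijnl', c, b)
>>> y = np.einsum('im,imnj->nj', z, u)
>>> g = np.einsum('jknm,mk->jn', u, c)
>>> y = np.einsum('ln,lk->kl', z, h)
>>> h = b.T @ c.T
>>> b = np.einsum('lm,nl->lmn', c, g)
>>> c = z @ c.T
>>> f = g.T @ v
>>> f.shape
(2, 11)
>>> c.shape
(11, 2)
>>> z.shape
(11, 3)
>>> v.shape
(11, 11)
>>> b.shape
(2, 3, 11)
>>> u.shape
(11, 3, 2, 2)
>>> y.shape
(11, 11)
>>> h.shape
(11, 2, 2, 2)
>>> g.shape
(11, 2)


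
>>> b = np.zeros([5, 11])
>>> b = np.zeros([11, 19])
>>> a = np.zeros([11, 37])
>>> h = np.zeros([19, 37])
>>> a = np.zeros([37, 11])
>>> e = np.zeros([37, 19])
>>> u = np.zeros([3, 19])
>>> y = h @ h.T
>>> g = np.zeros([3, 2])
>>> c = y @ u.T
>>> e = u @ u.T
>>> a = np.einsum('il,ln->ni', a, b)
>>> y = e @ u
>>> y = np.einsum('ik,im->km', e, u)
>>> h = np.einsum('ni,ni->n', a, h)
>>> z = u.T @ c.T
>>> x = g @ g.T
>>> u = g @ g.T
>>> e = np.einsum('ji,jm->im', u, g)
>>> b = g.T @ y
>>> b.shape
(2, 19)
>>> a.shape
(19, 37)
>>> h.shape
(19,)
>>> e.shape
(3, 2)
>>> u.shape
(3, 3)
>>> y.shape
(3, 19)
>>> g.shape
(3, 2)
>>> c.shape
(19, 3)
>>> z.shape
(19, 19)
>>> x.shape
(3, 3)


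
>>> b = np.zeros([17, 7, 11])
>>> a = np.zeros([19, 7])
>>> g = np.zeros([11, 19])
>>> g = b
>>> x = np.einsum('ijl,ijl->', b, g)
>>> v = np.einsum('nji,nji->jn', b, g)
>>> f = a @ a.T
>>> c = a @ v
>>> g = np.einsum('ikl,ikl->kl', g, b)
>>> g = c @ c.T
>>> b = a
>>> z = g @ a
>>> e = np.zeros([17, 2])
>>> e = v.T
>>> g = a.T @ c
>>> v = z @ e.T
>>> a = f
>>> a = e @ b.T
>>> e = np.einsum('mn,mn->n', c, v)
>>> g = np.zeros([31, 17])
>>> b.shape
(19, 7)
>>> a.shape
(17, 19)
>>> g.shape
(31, 17)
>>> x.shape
()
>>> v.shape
(19, 17)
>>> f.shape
(19, 19)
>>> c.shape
(19, 17)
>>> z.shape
(19, 7)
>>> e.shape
(17,)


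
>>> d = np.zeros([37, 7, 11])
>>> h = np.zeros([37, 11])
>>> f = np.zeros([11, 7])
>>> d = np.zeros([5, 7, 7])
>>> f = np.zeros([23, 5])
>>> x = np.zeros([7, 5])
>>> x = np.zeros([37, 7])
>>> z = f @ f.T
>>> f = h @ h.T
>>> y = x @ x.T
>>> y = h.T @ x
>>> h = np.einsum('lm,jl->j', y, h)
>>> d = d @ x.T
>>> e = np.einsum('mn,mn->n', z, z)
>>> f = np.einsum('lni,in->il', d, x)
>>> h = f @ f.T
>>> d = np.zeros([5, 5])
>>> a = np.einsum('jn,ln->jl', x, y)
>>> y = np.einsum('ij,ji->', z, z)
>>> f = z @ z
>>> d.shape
(5, 5)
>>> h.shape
(37, 37)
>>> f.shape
(23, 23)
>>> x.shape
(37, 7)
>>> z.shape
(23, 23)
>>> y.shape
()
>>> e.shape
(23,)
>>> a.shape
(37, 11)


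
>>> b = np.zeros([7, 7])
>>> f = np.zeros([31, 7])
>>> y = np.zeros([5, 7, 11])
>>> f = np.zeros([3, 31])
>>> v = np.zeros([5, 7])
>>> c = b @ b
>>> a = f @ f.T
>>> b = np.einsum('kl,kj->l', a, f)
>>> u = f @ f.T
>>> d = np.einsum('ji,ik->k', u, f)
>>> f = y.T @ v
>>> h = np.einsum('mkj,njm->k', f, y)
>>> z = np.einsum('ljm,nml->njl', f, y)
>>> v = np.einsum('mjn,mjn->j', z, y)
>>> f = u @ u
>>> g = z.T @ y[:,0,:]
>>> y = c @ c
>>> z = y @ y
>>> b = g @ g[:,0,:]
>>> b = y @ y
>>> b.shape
(7, 7)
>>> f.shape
(3, 3)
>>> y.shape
(7, 7)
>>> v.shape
(7,)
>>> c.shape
(7, 7)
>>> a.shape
(3, 3)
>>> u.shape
(3, 3)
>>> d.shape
(31,)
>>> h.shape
(7,)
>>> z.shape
(7, 7)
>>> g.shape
(11, 7, 11)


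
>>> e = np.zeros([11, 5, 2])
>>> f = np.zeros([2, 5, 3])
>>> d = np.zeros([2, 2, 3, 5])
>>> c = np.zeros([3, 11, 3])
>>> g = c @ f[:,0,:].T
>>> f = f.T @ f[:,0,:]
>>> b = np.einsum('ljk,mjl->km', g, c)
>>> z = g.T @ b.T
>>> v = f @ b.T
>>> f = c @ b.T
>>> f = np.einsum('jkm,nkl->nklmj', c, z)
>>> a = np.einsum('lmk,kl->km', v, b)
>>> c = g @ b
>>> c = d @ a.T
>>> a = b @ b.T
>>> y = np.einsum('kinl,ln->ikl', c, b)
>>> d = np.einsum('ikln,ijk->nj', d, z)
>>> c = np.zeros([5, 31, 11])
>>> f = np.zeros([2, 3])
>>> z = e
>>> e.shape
(11, 5, 2)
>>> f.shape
(2, 3)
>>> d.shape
(5, 11)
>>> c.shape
(5, 31, 11)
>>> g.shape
(3, 11, 2)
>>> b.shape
(2, 3)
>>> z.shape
(11, 5, 2)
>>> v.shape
(3, 5, 2)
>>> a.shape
(2, 2)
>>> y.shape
(2, 2, 2)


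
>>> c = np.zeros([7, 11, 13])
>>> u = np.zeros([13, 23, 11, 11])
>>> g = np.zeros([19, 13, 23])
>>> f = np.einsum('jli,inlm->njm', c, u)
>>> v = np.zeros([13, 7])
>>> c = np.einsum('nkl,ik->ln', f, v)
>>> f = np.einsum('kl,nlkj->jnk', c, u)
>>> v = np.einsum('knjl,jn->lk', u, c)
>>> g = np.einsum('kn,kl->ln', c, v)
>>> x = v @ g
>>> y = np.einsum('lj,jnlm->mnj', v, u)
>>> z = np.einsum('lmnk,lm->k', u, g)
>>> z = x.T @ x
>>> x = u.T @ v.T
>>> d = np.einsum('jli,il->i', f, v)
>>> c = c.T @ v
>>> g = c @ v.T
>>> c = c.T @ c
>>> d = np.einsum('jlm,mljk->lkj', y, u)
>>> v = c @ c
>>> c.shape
(13, 13)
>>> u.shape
(13, 23, 11, 11)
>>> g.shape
(23, 11)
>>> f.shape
(11, 13, 11)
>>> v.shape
(13, 13)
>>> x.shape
(11, 11, 23, 11)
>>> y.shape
(11, 23, 13)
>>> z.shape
(23, 23)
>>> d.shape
(23, 11, 11)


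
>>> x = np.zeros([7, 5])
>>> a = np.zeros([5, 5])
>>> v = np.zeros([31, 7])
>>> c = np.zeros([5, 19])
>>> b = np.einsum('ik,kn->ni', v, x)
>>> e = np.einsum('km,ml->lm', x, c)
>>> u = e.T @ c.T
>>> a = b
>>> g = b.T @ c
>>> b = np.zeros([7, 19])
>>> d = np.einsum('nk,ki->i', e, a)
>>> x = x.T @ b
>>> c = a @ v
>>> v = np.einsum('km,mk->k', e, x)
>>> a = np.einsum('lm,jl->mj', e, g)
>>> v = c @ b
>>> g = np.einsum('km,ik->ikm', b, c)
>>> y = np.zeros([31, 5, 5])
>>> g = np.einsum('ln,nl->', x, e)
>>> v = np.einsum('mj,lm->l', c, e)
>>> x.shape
(5, 19)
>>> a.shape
(5, 31)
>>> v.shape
(19,)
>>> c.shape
(5, 7)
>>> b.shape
(7, 19)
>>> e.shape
(19, 5)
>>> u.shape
(5, 5)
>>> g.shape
()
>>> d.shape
(31,)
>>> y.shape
(31, 5, 5)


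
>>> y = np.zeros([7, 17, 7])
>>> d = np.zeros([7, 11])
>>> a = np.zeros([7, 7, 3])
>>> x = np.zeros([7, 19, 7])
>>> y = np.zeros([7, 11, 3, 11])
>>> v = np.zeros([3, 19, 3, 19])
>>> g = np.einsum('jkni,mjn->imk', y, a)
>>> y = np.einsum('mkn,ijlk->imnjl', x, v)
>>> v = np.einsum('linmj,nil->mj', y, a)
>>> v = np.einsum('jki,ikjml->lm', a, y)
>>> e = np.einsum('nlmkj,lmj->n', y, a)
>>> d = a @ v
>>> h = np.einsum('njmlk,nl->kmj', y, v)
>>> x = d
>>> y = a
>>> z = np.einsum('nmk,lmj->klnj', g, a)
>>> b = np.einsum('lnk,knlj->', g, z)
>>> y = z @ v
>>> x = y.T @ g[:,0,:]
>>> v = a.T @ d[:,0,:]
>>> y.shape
(11, 7, 11, 19)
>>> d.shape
(7, 7, 19)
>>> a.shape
(7, 7, 3)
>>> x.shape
(19, 11, 7, 11)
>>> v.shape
(3, 7, 19)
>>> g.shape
(11, 7, 11)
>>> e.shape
(3,)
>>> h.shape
(3, 7, 7)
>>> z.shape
(11, 7, 11, 3)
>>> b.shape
()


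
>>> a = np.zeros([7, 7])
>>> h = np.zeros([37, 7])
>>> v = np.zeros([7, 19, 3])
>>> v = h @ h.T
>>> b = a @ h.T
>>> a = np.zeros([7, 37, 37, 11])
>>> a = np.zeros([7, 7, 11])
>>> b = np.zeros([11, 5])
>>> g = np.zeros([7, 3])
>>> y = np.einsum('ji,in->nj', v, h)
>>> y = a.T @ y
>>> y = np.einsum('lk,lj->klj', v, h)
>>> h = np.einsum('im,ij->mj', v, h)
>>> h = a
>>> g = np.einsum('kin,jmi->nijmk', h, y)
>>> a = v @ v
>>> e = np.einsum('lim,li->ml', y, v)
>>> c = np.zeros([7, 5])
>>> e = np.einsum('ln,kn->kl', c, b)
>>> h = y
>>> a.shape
(37, 37)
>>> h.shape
(37, 37, 7)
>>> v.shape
(37, 37)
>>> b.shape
(11, 5)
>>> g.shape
(11, 7, 37, 37, 7)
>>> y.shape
(37, 37, 7)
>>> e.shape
(11, 7)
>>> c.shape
(7, 5)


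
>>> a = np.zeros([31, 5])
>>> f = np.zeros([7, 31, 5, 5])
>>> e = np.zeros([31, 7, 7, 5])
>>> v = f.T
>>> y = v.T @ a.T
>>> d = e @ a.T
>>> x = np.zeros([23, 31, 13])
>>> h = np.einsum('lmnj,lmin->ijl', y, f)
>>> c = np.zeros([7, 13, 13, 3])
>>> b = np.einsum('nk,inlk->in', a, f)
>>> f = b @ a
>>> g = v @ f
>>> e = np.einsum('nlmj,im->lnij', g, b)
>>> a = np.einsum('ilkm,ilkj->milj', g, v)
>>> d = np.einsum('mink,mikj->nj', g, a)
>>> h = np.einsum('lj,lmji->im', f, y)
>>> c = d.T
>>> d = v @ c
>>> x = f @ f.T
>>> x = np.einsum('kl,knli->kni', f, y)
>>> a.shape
(5, 5, 5, 7)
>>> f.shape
(7, 5)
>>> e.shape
(5, 5, 7, 5)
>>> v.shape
(5, 5, 31, 7)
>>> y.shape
(7, 31, 5, 31)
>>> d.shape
(5, 5, 31, 31)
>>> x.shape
(7, 31, 31)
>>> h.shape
(31, 31)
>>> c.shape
(7, 31)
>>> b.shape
(7, 31)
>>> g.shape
(5, 5, 31, 5)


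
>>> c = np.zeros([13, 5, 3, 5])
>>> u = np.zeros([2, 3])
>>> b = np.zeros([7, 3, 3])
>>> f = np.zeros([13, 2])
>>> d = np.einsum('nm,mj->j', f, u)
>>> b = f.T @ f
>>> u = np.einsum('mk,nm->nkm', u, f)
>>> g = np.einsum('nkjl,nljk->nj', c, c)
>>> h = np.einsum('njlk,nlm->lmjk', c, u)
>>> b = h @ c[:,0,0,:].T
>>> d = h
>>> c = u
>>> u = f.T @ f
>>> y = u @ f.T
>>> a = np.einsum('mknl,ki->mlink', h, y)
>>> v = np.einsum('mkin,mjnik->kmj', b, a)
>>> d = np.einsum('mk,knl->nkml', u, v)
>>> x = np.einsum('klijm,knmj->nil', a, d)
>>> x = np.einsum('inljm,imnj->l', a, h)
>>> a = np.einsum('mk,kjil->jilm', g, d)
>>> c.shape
(13, 3, 2)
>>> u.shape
(2, 2)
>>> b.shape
(3, 2, 5, 13)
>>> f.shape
(13, 2)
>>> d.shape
(3, 2, 2, 5)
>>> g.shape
(13, 3)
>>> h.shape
(3, 2, 5, 5)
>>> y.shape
(2, 13)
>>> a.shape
(2, 2, 5, 13)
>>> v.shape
(2, 3, 5)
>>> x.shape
(13,)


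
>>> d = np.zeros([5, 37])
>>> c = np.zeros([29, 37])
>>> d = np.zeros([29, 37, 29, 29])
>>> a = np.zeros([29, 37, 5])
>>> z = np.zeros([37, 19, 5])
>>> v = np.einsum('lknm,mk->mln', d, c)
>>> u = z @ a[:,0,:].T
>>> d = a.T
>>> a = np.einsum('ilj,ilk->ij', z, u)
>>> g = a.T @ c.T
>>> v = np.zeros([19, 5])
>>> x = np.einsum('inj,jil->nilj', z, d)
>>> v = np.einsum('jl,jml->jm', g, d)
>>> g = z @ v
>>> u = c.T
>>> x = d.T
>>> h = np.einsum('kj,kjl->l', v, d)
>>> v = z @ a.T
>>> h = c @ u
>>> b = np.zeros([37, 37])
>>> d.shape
(5, 37, 29)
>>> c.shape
(29, 37)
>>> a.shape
(37, 5)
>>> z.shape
(37, 19, 5)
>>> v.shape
(37, 19, 37)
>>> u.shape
(37, 29)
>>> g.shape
(37, 19, 37)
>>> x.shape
(29, 37, 5)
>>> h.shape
(29, 29)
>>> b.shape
(37, 37)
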